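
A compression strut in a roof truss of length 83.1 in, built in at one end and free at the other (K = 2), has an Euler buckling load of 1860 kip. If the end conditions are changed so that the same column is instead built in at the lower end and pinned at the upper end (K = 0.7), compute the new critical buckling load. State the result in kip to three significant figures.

P_cr ≈ 15200 kip

P_cr ∝ 1/K², so P_cr,new = P_cr,old × (K_old/K_new)² = 1860 × (2/0.7)²
= 1860 × 8.163 = 15200 kip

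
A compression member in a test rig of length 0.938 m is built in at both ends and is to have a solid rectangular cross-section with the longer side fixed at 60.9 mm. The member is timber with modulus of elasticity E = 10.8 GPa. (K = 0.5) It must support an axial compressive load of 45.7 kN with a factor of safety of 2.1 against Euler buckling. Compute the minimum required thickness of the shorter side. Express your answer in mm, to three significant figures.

Required P_cr = n·P = 2.1 × 45.7 = 95.97 kN
L_e = K·L = 0.5 × 0.938 = 0.4690 m
Required I = P_cr·L_e²/(π²E) = 9.597×10^4 × 0.4690² / (π² × 1.08×10^10) = 1.980×10^-7 m⁴
I_req = 1.980×10^5 mm⁴
Rectangle, weak axis: I_min = h·b³/12 with h = 60.9 mm fixed  ⇒  b = (12I/h)^(1/3) = 33.9 mm

b ≈ 33.9 mm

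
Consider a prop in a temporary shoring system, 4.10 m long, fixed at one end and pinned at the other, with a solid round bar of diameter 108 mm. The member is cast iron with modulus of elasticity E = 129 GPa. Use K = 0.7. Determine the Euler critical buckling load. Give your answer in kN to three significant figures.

I = πd⁴/64 = π×108⁴/64 = 6.678×10^6 mm⁴
I = 6.678×10^6 mm⁴ = 6.678×10^-6 m⁴
Effective length L_e = K·L = 0.7 × 4.10 = 2.870 m
P_cr = π²EI / L_e² = π² × 129×10⁹ × 6.678×10^-6 / 2.870² = 1.032×10^6 N

P_cr ≈ 1030 kN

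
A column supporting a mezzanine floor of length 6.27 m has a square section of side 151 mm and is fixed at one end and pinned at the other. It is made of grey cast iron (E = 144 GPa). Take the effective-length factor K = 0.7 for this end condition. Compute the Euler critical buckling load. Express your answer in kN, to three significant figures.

P_cr ≈ 3200 kN

I = a⁴/12 = 151⁴/12 = 4.332×10^7 mm⁴
I = 4.332×10^7 mm⁴ = 4.332×10^-5 m⁴
Effective length L_e = K·L = 0.7 × 6.27 = 4.389 m
P_cr = π²EI / L_e² = π² × 144×10⁹ × 4.332×10^-5 / 4.389² = 3.196×10^6 N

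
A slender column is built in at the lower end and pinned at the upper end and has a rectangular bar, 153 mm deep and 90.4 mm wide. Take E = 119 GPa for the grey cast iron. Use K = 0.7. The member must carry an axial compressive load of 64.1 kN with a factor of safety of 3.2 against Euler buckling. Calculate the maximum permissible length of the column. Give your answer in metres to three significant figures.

Buckling occurs about the weak axis: I_min = h·b³/12 with b = 90.4 mm (the shorter side).
I_min = 153×90.4³/12 = 9.419×10^6 mm⁴
I = 9.419×10^-6 m⁴
Required critical load P_cr = n·P = 3.2 × 64.1 = 205.1 kN = 2.051×10^5 N
From P_cr = π²EI/(K·L)²:  L = (1/K)·√(π²EI/P_cr) = (1/0.7)·√(π²×1.19×10^11×9.419×10^-6/2.051×10^5)
L = 10.5 m

L_max ≈ 10.5 m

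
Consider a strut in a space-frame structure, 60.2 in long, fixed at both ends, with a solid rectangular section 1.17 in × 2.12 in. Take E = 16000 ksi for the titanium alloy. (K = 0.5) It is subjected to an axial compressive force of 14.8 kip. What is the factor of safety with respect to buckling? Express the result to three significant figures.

Buckling occurs about the weak axis: I_min = h·b³/12 with b = 1.17 in (the shorter side).
I_min = 2.12×1.17³/12 = 0.2830 in⁴
Effective length L_e = K·L = 0.5 × 60.2 = 30.10 in
P_cr = π²EI / L_e² = π² × 16000×10³ × 0.2830 / 30.10² = 4.932×10^4 lb
Factor of safety n = P_cr / P = 49.317 / 14.8 = 3.33

n ≈ 3.33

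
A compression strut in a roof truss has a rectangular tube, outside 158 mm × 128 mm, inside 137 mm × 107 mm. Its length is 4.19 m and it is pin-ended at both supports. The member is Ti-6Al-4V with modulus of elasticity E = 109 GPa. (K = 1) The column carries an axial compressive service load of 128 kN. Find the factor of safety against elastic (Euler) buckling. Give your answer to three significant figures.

n ≈ 6.52

Weak-axis I_min = (h_o·b_o³ − h_i·b_i³)/12 with b_o = 128, b_i = 107.0 mm (shorter outer/inner sides).
I_min = (158×128³ − 137.0×107.0³)/12 = 1.363×10^7 mm⁴
I = 1.363×10^7 mm⁴ = 1.363×10^-5 m⁴
Effective length L_e = K·L = 1 × 4.19 = 4.190 m
P_cr = π²EI / L_e² = π² × 109×10⁹ × 1.363×10^-5 / 4.190² = 8.350×10^5 N
Factor of safety n = P_cr / P = 835.00 / 128 = 6.52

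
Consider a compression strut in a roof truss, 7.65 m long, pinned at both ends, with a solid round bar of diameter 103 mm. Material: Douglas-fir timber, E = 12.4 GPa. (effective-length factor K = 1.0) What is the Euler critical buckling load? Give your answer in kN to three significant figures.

I = πd⁴/64 = π×103⁴/64 = 5.525×10^6 mm⁴
I = 5.525×10^6 mm⁴ = 5.525×10^-6 m⁴
Effective length L_e = K·L = 1 × 7.65 = 7.650 m
P_cr = π²EI / L_e² = π² × 12.4×10⁹ × 5.525×10^-6 / 7.650² = 1.155×10^4 N

P_cr ≈ 11.6 kN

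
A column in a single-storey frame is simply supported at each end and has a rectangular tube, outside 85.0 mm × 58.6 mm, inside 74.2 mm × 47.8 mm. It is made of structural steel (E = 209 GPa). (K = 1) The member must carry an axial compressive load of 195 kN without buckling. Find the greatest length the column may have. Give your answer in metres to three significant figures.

L_max ≈ 2.82 m

Weak-axis I_min = (h_o·b_o³ − h_i·b_i³)/12 with b_o = 58.6, b_i = 47.80 mm (shorter outer/inner sides).
I_min = (85.0×58.6³ − 74.20×47.80³)/12 = 7.501×10^5 mm⁴
I = 7.501×10^-7 m⁴
At the buckling limit P_cr = P = 1.950×10^5 N
From P_cr = π²EI/(K·L)²:  L = (1/K)·√(π²EI/P_cr) = (1/1)·√(π²×2.09×10^11×7.501×10^-7/1.950×10^5)
L = 2.82 m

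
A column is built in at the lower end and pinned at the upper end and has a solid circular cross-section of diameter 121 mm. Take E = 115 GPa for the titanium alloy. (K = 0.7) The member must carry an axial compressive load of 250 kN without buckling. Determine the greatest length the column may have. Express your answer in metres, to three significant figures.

L_max ≈ 9.87 m

I = πd⁴/64 = π×121⁴/64 = 1.052×10^7 mm⁴
I = 1.052×10^-5 m⁴
At the buckling limit P_cr = P = 2.500×10^5 N
From P_cr = π²EI/(K·L)²:  L = (1/K)·√(π²EI/P_cr) = (1/0.7)·√(π²×1.15×10^11×1.052×10^-5/2.500×10^5)
L = 9.87 m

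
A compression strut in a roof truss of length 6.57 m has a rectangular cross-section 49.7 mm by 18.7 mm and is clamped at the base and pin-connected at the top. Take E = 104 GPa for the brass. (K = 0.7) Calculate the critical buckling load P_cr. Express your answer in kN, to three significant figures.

P_cr ≈ 1.31 kN

Buckling occurs about the weak axis: I_min = h·b³/12 with b = 18.7 mm (the shorter side).
I_min = 49.7×18.7³/12 = 2.708×10^4 mm⁴
I = 2.708×10^4 mm⁴ = 2.708×10^-8 m⁴
Effective length L_e = K·L = 0.7 × 6.57 = 4.599 m
P_cr = π²EI / L_e² = π² × 104×10⁹ × 2.708×10^-8 / 4.599² = 1.314×10^3 N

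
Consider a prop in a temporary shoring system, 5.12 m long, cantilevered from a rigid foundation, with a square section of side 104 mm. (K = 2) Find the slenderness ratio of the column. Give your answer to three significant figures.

For a square r = a/√12 = 104/√12 = 30.02 mm
L_e = K·L = 2 × 5.12 m = 10.24 m = 10240 mm
λ = L_e / r_min = 10240 / 30.02 = 341

λ ≈ 341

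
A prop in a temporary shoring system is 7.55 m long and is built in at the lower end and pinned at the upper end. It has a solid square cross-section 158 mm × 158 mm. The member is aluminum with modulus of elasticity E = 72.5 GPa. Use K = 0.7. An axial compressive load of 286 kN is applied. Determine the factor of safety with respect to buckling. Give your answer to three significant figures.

n ≈ 4.65

I = a⁴/12 = 158⁴/12 = 5.193×10^7 mm⁴
I = 5.193×10^7 mm⁴ = 5.193×10^-5 m⁴
Effective length L_e = K·L = 0.7 × 7.55 = 5.285 m
P_cr = π²EI / L_e² = π² × 72.5×10⁹ × 5.193×10^-5 / 5.285² = 1.330×10^6 N
Factor of safety n = P_cr / P = 1330.4 / 286 = 4.65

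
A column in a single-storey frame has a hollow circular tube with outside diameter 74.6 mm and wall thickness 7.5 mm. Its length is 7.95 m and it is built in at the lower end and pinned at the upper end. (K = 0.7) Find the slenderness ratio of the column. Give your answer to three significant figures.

Inner diameter d_i = 74.6 − 2×7.5 = 59.60 mm
I = π(d_o⁴ − d_i⁴)/64 = π(74.6⁴ − 59.60⁴)/64 = 9.009×10^5 mm⁴
A = 1.581×10^3 mm²;  r_min = √(I/A) = √(9.009×10^5/1.581×10^3) = 23.87 mm
L_e = K·L = 0.7 × 7.95 m = 5.565 m = 5565.0 mm
λ = L_e / r_min = 5565.0 / 23.87 = 233

λ ≈ 233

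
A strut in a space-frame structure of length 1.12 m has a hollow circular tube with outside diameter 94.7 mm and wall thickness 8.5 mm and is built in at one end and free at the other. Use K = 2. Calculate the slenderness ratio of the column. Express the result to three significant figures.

Inner diameter d_i = 94.7 − 2×8.5 = 77.70 mm
I = π(d_o⁴ − d_i⁴)/64 = π(94.7⁴ − 77.70⁴)/64 = 2.159×10^6 mm⁴
A = 2.302×10^3 mm²;  r_min = √(I/A) = √(2.159×10^6/2.302×10^3) = 30.62 mm
L_e = K·L = 2 × 1.12 m = 2.240 m = 2240.0 mm
λ = L_e / r_min = 2240.0 / 30.62 = 73.1

λ ≈ 73.1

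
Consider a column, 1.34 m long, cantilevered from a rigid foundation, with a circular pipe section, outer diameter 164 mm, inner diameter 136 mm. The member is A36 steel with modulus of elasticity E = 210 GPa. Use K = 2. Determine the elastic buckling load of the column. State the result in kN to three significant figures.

P_cr ≈ 5400 kN

d_o = 164 mm, d_i = 136 mm
I = π(d_o⁴ − d_i⁴)/64 = π(164⁴ − 136.0⁴)/64 = 1.872×10^7 mm⁴
I = 1.872×10^7 mm⁴ = 1.872×10^-5 m⁴
Effective length L_e = K·L = 2 × 1.34 = 2.680 m
P_cr = π²EI / L_e² = π² × 210×10⁹ × 1.872×10^-5 / 2.680² = 5.401×10^6 N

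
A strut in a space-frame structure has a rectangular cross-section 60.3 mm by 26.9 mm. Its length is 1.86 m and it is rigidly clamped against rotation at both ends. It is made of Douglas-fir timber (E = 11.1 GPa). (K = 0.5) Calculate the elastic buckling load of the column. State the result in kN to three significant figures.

P_cr ≈ 12.4 kN

Buckling occurs about the weak axis: I_min = h·b³/12 with b = 26.9 mm (the shorter side).
I_min = 60.3×26.9³/12 = 9.781×10^4 mm⁴
I = 9.781×10^4 mm⁴ = 9.781×10^-8 m⁴
Effective length L_e = K·L = 0.5 × 1.86 = 0.9300 m
P_cr = π²EI / L_e² = π² × 11.1×10⁹ × 9.781×10^-8 / 0.9300² = 1.239×10^4 N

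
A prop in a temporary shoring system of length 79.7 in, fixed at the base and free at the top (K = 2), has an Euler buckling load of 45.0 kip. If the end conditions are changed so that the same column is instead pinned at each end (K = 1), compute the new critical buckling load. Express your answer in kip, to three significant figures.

P_cr ∝ 1/K², so P_cr,new = P_cr,old × (K_old/K_new)² = 45.0 × (2/1)²
= 45.0 × 4.000 = 180 kip

P_cr ≈ 180 kip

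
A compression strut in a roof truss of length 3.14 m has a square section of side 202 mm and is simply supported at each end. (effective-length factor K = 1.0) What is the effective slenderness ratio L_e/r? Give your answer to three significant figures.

For a square r = a/√12 = 202/√12 = 58.31 mm
L_e = K·L = 1 × 3.14 m = 3.140 m = 3140.0 mm
λ = L_e / r_min = 3140.0 / 58.31 = 53.8

λ ≈ 53.8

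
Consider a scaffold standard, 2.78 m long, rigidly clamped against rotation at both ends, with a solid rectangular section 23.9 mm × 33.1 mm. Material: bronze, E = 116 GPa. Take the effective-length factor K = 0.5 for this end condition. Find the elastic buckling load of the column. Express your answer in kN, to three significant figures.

Buckling occurs about the weak axis: I_min = h·b³/12 with b = 23.9 mm (the shorter side).
I_min = 33.1×23.9³/12 = 3.766×10^4 mm⁴
I = 3.766×10^4 mm⁴ = 3.766×10^-8 m⁴
Effective length L_e = K·L = 0.5 × 2.78 = 1.390 m
P_cr = π²EI / L_e² = π² × 116×10⁹ × 3.766×10^-8 / 1.390² = 2.231×10^4 N

P_cr ≈ 22.3 kN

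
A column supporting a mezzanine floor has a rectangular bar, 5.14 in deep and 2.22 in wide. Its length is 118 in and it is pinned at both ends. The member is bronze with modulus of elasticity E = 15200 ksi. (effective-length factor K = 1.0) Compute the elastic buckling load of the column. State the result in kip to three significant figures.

P_cr ≈ 50.5 kip

Buckling occurs about the weak axis: I_min = h·b³/12 with b = 2.22 in (the shorter side).
I_min = 5.14×2.22³/12 = 4.686 in⁴
Effective length L_e = K·L = 1 × 118 = 118.0 in
P_cr = π²EI / L_e² = π² × 15200×10³ × 4.686 / 118.0² = 5.049×10^4 lb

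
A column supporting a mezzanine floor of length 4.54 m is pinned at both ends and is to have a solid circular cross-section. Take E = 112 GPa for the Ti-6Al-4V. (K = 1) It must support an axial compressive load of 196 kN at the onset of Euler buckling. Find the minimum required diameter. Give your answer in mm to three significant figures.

L_e = K·L = 1 × 4.54 = 4.540 m
Required I = P_cr·L_e²/(π²E) = 1.960×10^5 × 4.540² / (π² × 1.12×10^11) = 3.655×10^-6 m⁴
I_req = 3.655×10^6 mm⁴
Solid circle: I = πd⁴/64  ⇒  d = (64I/π)^(1/4) = (64×3.655×10^6/π)^(1/4) = 92.9 mm

d ≈ 92.9 mm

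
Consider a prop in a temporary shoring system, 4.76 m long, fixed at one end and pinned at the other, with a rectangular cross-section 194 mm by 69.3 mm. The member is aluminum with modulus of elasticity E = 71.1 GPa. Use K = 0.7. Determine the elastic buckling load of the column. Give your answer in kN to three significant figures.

P_cr ≈ 340 kN

Buckling occurs about the weak axis: I_min = h·b³/12 with b = 69.3 mm (the shorter side).
I_min = 194×69.3³/12 = 5.380×10^6 mm⁴
I = 5.380×10^6 mm⁴ = 5.380×10^-6 m⁴
Effective length L_e = K·L = 0.7 × 4.76 = 3.332 m
P_cr = π²EI / L_e² = π² × 71.1×10⁹ × 5.380×10^-6 / 3.332² = 3.401×10^5 N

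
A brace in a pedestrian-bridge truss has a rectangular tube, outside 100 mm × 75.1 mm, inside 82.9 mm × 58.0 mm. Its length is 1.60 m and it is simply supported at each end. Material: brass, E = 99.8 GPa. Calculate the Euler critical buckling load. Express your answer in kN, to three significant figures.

Weak-axis I_min = (h_o·b_o³ − h_i·b_i³)/12 with b_o = 75.1, b_i = 58.00 mm (shorter outer/inner sides).
I_min = (100×75.1³ − 82.90×58.00³)/12 = 2.182×10^6 mm⁴
I = 2.182×10^6 mm⁴ = 2.182×10^-6 m⁴
Effective length L_e = K·L = 1 × 1.60 = 1.600 m
P_cr = π²EI / L_e² = π² × 99.8×10⁹ × 2.182×10^-6 / 1.600² = 8.395×10^5 N

P_cr ≈ 839 kN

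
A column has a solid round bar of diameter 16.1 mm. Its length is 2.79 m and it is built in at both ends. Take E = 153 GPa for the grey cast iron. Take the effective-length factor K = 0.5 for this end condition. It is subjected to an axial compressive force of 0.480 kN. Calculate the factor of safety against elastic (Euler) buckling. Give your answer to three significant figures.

I = πd⁴/64 = π×16.1⁴/64 = 3.298×10^3 mm⁴
I = 3.298×10^3 mm⁴ = 3.298×10^-9 m⁴
Effective length L_e = K·L = 0.5 × 2.79 = 1.395 m
P_cr = π²EI / L_e² = π² × 153×10⁹ × 3.298×10^-9 / 1.395² = 2.559×10^3 N
Factor of safety n = P_cr / P = 2.5593 / 0.480 = 5.33

n ≈ 5.33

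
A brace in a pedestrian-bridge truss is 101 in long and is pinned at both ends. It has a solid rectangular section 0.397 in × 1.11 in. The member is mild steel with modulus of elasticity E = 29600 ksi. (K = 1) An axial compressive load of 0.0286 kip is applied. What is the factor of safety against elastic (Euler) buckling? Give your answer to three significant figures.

Buckling occurs about the weak axis: I_min = h·b³/12 with b = 0.397 in (the shorter side).
I_min = 1.11×0.397³/12 = 5.788×10^-3 in⁴
Effective length L_e = K·L = 1 × 101 = 101.0 in
P_cr = π²EI / L_e² = π² × 29600×10³ × 5.788×10^-3 / 101.0² = 165.8 lb
Factor of safety n = P_cr / P = 0.16575 / 0.0286 = 5.80

n ≈ 5.80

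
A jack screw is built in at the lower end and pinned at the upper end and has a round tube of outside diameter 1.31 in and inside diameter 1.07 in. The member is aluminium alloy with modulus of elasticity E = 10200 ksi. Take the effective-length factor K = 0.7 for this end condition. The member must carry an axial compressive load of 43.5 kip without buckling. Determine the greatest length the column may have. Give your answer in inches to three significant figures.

L_max ≈ 19.5 in

d_o = 1.31 in, d_i = 1.07 in
I = π(d_o⁴ − d_i⁴)/64 = π(1.31⁴ − 1.070⁴)/64 = 8.022×10^-2 in⁴
At the buckling limit P_cr = P = 4.350×10^4 lb
From P_cr = π²EI/(K·L)²:  L = (1/K)·√(π²EI/P_cr) = (1/0.7)·√(π²×1.02×10^7×8.022×10^-2/4.350×10^4)
L = 19.5 in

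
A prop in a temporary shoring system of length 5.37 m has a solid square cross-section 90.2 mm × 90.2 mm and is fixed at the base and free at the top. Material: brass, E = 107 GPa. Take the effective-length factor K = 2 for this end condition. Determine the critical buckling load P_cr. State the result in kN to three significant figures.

I = a⁴/12 = 90.2⁴/12 = 5.516×10^6 mm⁴
I = 5.516×10^6 mm⁴ = 5.516×10^-6 m⁴
Effective length L_e = K·L = 2 × 5.37 = 10.74 m
P_cr = π²EI / L_e² = π² × 107×10⁹ × 5.516×10^-6 / 10.74² = 5.050×10^4 N

P_cr ≈ 50.5 kN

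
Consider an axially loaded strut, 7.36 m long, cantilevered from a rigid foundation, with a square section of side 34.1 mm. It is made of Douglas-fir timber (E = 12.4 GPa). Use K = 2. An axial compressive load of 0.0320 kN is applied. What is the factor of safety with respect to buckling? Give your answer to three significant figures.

I = a⁴/12 = 34.1⁴/12 = 1.127×10^5 mm⁴
I = 1.127×10^5 mm⁴ = 1.127×10^-7 m⁴
Effective length L_e = K·L = 2 × 7.36 = 14.72 m
P_cr = π²EI / L_e² = π² × 12.4×10⁹ × 1.127×10^-7 / 14.72² = 63.64 N
Factor of safety n = P_cr / P = 0.063642 / 0.0320 = 1.99

n ≈ 1.99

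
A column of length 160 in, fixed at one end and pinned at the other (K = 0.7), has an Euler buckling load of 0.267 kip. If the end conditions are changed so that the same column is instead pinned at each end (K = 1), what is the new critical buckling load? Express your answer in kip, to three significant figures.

P_cr ∝ 1/K², so P_cr,new = P_cr,old × (K_old/K_new)² = 0.267 × (0.7/1)²
= 0.267 × 0.4900 = 0.131 kip

P_cr ≈ 0.131 kip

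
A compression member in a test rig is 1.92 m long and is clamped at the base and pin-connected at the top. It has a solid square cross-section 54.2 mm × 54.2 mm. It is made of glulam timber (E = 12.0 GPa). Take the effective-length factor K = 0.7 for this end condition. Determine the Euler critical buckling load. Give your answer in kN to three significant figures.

P_cr ≈ 47.2 kN

I = a⁴/12 = 54.2⁴/12 = 7.191×10^5 mm⁴
I = 7.191×10^5 mm⁴ = 7.191×10^-7 m⁴
Effective length L_e = K·L = 0.7 × 1.92 = 1.344 m
P_cr = π²EI / L_e² = π² × 12.0×10⁹ × 7.191×10^-7 / 1.344² = 4.715×10^4 N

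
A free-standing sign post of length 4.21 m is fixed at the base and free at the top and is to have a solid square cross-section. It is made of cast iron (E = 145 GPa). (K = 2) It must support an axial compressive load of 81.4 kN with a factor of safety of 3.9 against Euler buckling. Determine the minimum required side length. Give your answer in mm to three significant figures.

Required P_cr = n·P = 3.9 × 81.4 = 317.5 kN
L_e = K·L = 2 × 4.21 = 8.420 m
Required I = P_cr·L_e²/(π²E) = 3.175×10^5 × 8.420² / (π² × 1.45×10^11) = 1.573×10^-5 m⁴
I_req = 1.573×10^7 mm⁴
Solid square: I = a⁴/12  ⇒  a = (12I)^(1/4) = (12×1.573×10^7)^(1/4) = 117 mm

a ≈ 117 mm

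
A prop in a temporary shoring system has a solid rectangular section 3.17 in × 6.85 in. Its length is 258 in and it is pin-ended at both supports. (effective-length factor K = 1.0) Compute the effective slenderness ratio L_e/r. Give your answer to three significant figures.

Buckling occurs about the weak axis: I_min = h·b³/12 with b = 3.17 in (the shorter side).
I_min = 6.85×3.17³/12 = 18.18 in⁴
A = 21.71 in²;  r_min = √(I/A) = √(18.18/21.71) = 0.9151 in
L_e = K·L = 1 × 258 = 258.0 in
λ = L_e / r_min = 258.00 / 0.9151 = 282

λ ≈ 282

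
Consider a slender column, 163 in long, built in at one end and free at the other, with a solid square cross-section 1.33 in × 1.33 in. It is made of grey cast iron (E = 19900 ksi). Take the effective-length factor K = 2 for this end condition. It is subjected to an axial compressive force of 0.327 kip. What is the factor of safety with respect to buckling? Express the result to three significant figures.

I = a⁴/12 = 1.33⁴/12 = 0.2608 in⁴
Effective length L_e = K·L = 2 × 163 = 326.0 in
P_cr = π²EI / L_e² = π² × 19900×10³ × 0.2608 / 326.0² = 481.9 lb
Factor of safety n = P_cr / P = 0.48188 / 0.327 = 1.47

n ≈ 1.47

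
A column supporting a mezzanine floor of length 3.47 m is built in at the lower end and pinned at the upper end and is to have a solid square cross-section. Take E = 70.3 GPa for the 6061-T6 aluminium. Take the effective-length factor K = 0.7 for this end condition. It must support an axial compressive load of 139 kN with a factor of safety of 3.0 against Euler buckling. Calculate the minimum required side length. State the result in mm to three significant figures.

Required P_cr = n·P = 3.0 × 139 = 417.0 kN
L_e = K·L = 0.7 × 3.47 = 2.429 m
Required I = P_cr·L_e²/(π²E) = 4.170×10^5 × 2.429² / (π² × 7.03×10^10) = 3.546×10^-6 m⁴
I_req = 3.546×10^6 mm⁴
Solid square: I = a⁴/12  ⇒  a = (12I)^(1/4) = (12×3.546×10^6)^(1/4) = 80.8 mm

a ≈ 80.8 mm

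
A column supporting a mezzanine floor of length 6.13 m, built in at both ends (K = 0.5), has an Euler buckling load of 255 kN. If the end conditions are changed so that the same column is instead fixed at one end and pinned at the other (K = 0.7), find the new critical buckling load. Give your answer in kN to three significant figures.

P_cr ∝ 1/K², so P_cr,new = P_cr,old × (K_old/K_new)² = 255 × (0.5/0.7)²
= 255 × 0.5102 = 130 kN

P_cr ≈ 130 kN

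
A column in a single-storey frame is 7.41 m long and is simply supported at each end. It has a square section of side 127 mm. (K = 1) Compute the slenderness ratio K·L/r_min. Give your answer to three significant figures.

λ ≈ 202

For a square r = a/√12 = 127/√12 = 36.66 mm
L_e = K·L = 1 × 7.41 m = 7.410 m = 7410.0 mm
λ = L_e / r_min = 7410.0 / 36.66 = 202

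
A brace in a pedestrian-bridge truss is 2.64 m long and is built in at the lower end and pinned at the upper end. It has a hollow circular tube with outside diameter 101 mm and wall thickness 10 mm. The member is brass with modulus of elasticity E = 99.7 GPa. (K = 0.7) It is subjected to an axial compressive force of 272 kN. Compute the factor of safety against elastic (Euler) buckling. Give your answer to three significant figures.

Inner diameter d_i = 101 − 2×10 = 81.00 mm
I = π(d_o⁴ − d_i⁴)/64 = π(101⁴ − 81.00⁴)/64 = 2.995×10^6 mm⁴
I = 2.995×10^6 mm⁴ = 2.995×10^-6 m⁴
Effective length L_e = K·L = 0.7 × 2.64 = 1.848 m
P_cr = π²EI / L_e² = π² × 99.7×10⁹ × 2.995×10^-6 / 1.848² = 8.630×10^5 N
Factor of safety n = P_cr / P = 862.95 / 272 = 3.17

n ≈ 3.17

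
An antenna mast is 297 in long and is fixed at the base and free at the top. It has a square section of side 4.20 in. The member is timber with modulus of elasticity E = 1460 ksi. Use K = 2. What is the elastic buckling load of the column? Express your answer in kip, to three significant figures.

P_cr ≈ 1.06 kip

I = a⁴/12 = 4.20⁴/12 = 25.93 in⁴
Effective length L_e = K·L = 2 × 297 = 594.0 in
P_cr = π²EI / L_e² = π² × 1460×10³ × 25.93 / 594.0² = 1.059×10^3 lb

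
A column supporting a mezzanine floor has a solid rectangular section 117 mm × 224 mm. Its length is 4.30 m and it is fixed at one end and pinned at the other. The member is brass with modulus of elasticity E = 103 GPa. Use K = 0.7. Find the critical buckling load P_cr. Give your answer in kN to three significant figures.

Buckling occurs about the weak axis: I_min = h·b³/12 with b = 117 mm (the shorter side).
I_min = 224×117³/12 = 2.990×10^7 mm⁴
I = 2.990×10^7 mm⁴ = 2.990×10^-5 m⁴
Effective length L_e = K·L = 0.7 × 4.30 = 3.010 m
P_cr = π²EI / L_e² = π² × 103×10⁹ × 2.990×10^-5 / 3.010² = 3.355×10^6 N

P_cr ≈ 3350 kN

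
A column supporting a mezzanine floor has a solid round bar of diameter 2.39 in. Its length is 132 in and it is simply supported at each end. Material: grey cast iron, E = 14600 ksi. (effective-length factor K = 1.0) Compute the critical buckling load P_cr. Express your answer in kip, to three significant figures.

P_cr ≈ 13.2 kip

I = πd⁴/64 = π×2.39⁴/64 = 1.602 in⁴
Effective length L_e = K·L = 1 × 132 = 132.0 in
P_cr = π²EI / L_e² = π² × 14600×10³ × 1.602 / 132.0² = 1.325×10^4 lb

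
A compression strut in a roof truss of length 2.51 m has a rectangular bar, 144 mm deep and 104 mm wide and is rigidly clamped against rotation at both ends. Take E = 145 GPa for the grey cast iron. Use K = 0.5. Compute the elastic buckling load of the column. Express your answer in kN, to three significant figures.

Buckling occurs about the weak axis: I_min = h·b³/12 with b = 104 mm (the shorter side).
I_min = 144×104³/12 = 1.350×10^7 mm⁴
I = 1.350×10^7 mm⁴ = 1.350×10^-5 m⁴
Effective length L_e = K·L = 0.5 × 2.51 = 1.255 m
P_cr = π²EI / L_e² = π² × 145×10⁹ × 1.350×10^-5 / 1.255² = 1.226×10^7 N

P_cr ≈ 12300 kN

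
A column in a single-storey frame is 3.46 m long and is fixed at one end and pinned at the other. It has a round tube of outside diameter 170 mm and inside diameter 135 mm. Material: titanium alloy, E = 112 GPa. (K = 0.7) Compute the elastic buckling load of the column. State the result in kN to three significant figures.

P_cr ≈ 4650 kN

d_o = 170 mm, d_i = 135 mm
I = π(d_o⁴ − d_i⁴)/64 = π(170⁴ − 135.0⁴)/64 = 2.469×10^7 mm⁴
I = 2.469×10^7 mm⁴ = 2.469×10^-5 m⁴
Effective length L_e = K·L = 0.7 × 3.46 = 2.422 m
P_cr = π²EI / L_e² = π² × 112×10⁹ × 2.469×10^-5 / 2.422² = 4.653×10^6 N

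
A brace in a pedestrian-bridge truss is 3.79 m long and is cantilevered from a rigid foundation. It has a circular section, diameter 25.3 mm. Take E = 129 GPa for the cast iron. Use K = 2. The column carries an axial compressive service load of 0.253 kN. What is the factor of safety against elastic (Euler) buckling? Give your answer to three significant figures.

n ≈ 1.76

I = πd⁴/64 = π×25.3⁴/64 = 2.011×10^4 mm⁴
I = 2.011×10^4 mm⁴ = 2.011×10^-8 m⁴
Effective length L_e = K·L = 2 × 3.79 = 7.580 m
P_cr = π²EI / L_e² = π² × 129×10⁹ × 2.011×10^-8 / 7.580² = 445.7 N
Factor of safety n = P_cr / P = 0.44566 / 0.253 = 1.76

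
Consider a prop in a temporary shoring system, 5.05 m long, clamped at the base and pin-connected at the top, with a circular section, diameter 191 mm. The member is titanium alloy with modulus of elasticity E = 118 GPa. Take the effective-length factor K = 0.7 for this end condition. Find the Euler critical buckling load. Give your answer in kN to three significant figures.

I = πd⁴/64 = π×191⁴/64 = 6.533×10^7 mm⁴
I = 6.533×10^7 mm⁴ = 6.533×10^-5 m⁴
Effective length L_e = K·L = 0.7 × 5.05 = 3.535 m
P_cr = π²EI / L_e² = π² × 118×10⁹ × 6.533×10^-5 / 3.535² = 6.088×10^6 N

P_cr ≈ 6090 kN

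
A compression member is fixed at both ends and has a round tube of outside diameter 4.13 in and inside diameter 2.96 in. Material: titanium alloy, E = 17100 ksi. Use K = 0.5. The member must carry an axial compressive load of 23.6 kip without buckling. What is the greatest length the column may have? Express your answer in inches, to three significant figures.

d_o = 4.13 in, d_i = 2.96 in
I = π(d_o⁴ − d_i⁴)/64 = π(4.13⁴ − 2.960⁴)/64 = 10.51 in⁴
At the buckling limit P_cr = P = 2.360×10^4 lb
From P_cr = π²EI/(K·L)²:  L = (1/K)·√(π²EI/P_cr) = (1/0.5)·√(π²×1.71×10^7×10.51/2.360×10^4)
L = 548 in

L_max ≈ 548 in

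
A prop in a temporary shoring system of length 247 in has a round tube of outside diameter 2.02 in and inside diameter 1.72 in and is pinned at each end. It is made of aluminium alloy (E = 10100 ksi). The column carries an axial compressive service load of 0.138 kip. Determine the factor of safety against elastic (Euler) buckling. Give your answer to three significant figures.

n ≈ 4.59

d_o = 2.02 in, d_i = 1.72 in
I = π(d_o⁴ − d_i⁴)/64 = π(2.02⁴ − 1.720⁴)/64 = 0.3877 in⁴
Effective length L_e = K·L = 1 × 247 = 247.0 in
P_cr = π²EI / L_e² = π² × 10100×10³ × 0.3877 / 247.0² = 633.4 lb
Factor of safety n = P_cr / P = 0.63342 / 0.138 = 4.59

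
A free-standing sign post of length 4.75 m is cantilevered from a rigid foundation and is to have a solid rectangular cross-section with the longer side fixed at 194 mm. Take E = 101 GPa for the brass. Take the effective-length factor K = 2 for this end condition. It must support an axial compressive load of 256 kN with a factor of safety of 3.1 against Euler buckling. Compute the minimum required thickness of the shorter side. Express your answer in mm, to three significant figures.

Required P_cr = n·P = 3.1 × 256 = 793.6 kN
L_e = K·L = 2 × 4.75 = 9.500 m
Required I = P_cr·L_e²/(π²E) = 7.936×10^5 × 9.500² / (π² × 1.01×10^11) = 7.185×10^-5 m⁴
I_req = 7.185×10^7 mm⁴
Rectangle, weak axis: I_min = h·b³/12 with h = 194 mm fixed  ⇒  b = (12I/h)^(1/3) = 164 mm

b ≈ 164 mm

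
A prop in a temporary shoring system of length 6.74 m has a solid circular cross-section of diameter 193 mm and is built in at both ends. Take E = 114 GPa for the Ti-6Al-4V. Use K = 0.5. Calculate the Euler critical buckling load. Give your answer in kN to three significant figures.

I = πd⁴/64 = π×193⁴/64 = 6.811×10^7 mm⁴
I = 6.811×10^7 mm⁴ = 6.811×10^-5 m⁴
Effective length L_e = K·L = 0.5 × 6.74 = 3.370 m
P_cr = π²EI / L_e² = π² × 114×10⁹ × 6.811×10^-5 / 3.370² = 6.748×10^6 N

P_cr ≈ 6750 kN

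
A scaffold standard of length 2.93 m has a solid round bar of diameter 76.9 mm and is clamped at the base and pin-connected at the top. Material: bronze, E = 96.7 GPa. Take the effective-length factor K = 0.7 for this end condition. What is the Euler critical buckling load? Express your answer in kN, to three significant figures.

I = πd⁴/64 = π×76.9⁴/64 = 1.717×10^6 mm⁴
I = 1.717×10^6 mm⁴ = 1.717×10^-6 m⁴
Effective length L_e = K·L = 0.7 × 2.93 = 2.051 m
P_cr = π²EI / L_e² = π² × 96.7×10⁹ × 1.717×10^-6 / 2.051² = 3.895×10^5 N

P_cr ≈ 389 kN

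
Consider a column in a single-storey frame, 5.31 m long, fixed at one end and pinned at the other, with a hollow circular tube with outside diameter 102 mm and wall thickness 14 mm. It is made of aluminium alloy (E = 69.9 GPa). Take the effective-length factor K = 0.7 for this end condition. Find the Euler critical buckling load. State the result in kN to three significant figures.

P_cr ≈ 192 kN

Inner diameter d_i = 102 − 2×14 = 74.00 mm
I = π(d_o⁴ − d_i⁴)/64 = π(102⁴ − 74.00⁴)/64 = 3.841×10^6 mm⁴
I = 3.841×10^6 mm⁴ = 3.841×10^-6 m⁴
Effective length L_e = K·L = 0.7 × 5.31 = 3.717 m
P_cr = π²EI / L_e² = π² × 69.9×10⁹ × 3.841×10^-6 / 3.717² = 1.918×10^5 N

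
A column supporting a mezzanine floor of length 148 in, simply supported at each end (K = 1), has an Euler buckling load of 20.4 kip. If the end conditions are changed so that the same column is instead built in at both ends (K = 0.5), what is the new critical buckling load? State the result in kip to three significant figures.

P_cr ≈ 81.6 kip

P_cr ∝ 1/K², so P_cr,new = P_cr,old × (K_old/K_new)² = 20.4 × (1/0.5)²
= 20.4 × 4.000 = 81.6 kip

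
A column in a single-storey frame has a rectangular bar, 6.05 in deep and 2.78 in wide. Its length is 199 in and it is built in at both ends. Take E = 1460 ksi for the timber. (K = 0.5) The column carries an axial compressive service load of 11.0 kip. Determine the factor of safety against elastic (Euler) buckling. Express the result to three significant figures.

n ≈ 1.43

Buckling occurs about the weak axis: I_min = h·b³/12 with b = 2.78 in (the shorter side).
I_min = 6.05×2.78³/12 = 10.83 in⁴
Effective length L_e = K·L = 0.5 × 199 = 99.50 in
P_cr = π²EI / L_e² = π² × 1460×10³ × 10.83 / 99.50² = 1.577×10^4 lb
Factor of safety n = P_cr / P = 15.766 / 11.0 = 1.43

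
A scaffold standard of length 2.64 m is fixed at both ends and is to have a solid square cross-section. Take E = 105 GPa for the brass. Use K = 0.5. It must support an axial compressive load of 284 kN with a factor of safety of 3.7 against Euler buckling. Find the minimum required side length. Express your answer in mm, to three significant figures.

a ≈ 67.9 mm

Required P_cr = n·P = 3.7 × 284 = 1051 kN
L_e = K·L = 0.5 × 2.64 = 1.320 m
Required I = P_cr·L_e²/(π²E) = 1.051×10^6 × 1.320² / (π² × 1.05×10^11) = 1.767×10^-6 m⁴
I_req = 1.767×10^6 mm⁴
Solid square: I = a⁴/12  ⇒  a = (12I)^(1/4) = (12×1.767×10^6)^(1/4) = 67.9 mm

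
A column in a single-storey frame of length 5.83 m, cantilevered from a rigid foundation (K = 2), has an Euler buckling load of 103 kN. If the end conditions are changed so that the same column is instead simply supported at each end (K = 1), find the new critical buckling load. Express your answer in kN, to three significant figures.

P_cr ≈ 412 kN

P_cr ∝ 1/K², so P_cr,new = P_cr,old × (K_old/K_new)² = 103 × (2/1)²
= 103 × 4.000 = 412 kN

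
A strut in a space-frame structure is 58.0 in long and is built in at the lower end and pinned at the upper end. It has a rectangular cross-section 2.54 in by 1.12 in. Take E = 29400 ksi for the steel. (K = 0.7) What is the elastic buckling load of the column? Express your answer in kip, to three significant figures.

Buckling occurs about the weak axis: I_min = h·b³/12 with b = 1.12 in (the shorter side).
I_min = 2.54×1.12³/12 = 0.2974 in⁴
Effective length L_e = K·L = 0.7 × 58.0 = 40.60 in
P_cr = π²EI / L_e² = π² × 29400×10³ × 0.2974 / 40.60² = 5.235×10^4 lb

P_cr ≈ 52.3 kip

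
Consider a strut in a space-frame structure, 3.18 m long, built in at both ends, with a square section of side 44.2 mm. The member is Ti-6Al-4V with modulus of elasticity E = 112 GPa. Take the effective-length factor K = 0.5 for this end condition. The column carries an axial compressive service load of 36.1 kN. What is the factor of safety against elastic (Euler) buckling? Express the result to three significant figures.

n ≈ 3.85

I = a⁴/12 = 44.2⁴/12 = 3.181×10^5 mm⁴
I = 3.181×10^5 mm⁴ = 3.181×10^-7 m⁴
Effective length L_e = K·L = 0.5 × 3.18 = 1.590 m
P_cr = π²EI / L_e² = π² × 112×10⁹ × 3.181×10^-7 / 1.590² = 1.391×10^5 N
Factor of safety n = P_cr / P = 139.07 / 36.1 = 3.85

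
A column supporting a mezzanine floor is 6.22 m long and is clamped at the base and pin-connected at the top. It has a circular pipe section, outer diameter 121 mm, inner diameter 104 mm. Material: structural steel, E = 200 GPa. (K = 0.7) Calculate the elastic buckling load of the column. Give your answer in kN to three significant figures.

P_cr ≈ 498 kN

d_o = 121 mm, d_i = 104 mm
I = π(d_o⁴ − d_i⁴)/64 = π(121⁴ − 104.0⁴)/64 = 4.780×10^6 mm⁴
I = 4.780×10^6 mm⁴ = 4.780×10^-6 m⁴
Effective length L_e = K·L = 0.7 × 6.22 = 4.354 m
P_cr = π²EI / L_e² = π² × 200×10⁹ × 4.780×10^-6 / 4.354² = 4.977×10^5 N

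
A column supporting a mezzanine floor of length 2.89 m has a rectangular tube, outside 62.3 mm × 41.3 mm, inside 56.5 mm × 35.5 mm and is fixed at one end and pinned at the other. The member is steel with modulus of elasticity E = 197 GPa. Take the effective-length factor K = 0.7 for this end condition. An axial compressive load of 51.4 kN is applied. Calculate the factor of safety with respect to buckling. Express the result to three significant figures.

n ≈ 1.43

Weak-axis I_min = (h_o·b_o³ − h_i·b_i³)/12 with b_o = 41.3, b_i = 35.50 mm (shorter outer/inner sides).
I_min = (62.3×41.3³ − 56.50×35.50³)/12 = 1.551×10^5 mm⁴
I = 1.551×10^5 mm⁴ = 1.551×10^-7 m⁴
Effective length L_e = K·L = 0.7 × 2.89 = 2.023 m
P_cr = π²EI / L_e² = π² × 197×10⁹ × 1.551×10^-7 / 2.023² = 7.368×10^4 N
Factor of safety n = P_cr / P = 73.677 / 51.4 = 1.43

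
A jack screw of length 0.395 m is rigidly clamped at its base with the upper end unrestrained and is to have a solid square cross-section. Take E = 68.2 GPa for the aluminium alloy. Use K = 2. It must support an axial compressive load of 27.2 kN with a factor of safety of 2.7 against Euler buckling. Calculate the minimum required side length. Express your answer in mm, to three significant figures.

a ≈ 30.1 mm

Required P_cr = n·P = 2.7 × 27.2 = 73.44 kN
L_e = K·L = 2 × 0.395 = 0.7900 m
Required I = P_cr·L_e²/(π²E) = 7.344×10^4 × 0.7900² / (π² × 6.82×10^10) = 6.809×10^-8 m⁴
I_req = 6.809×10^4 mm⁴
Solid square: I = a⁴/12  ⇒  a = (12I)^(1/4) = (12×6.809×10^4)^(1/4) = 30.1 mm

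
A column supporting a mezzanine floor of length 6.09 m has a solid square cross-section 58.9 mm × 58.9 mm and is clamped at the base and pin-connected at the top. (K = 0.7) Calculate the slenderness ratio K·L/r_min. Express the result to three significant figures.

For a square r = a/√12 = 58.9/√12 = 17.00 mm
L_e = K·L = 0.7 × 6.09 m = 4.263 m = 4263.0 mm
λ = L_e / r_min = 4263.0 / 17.00 = 251

λ ≈ 251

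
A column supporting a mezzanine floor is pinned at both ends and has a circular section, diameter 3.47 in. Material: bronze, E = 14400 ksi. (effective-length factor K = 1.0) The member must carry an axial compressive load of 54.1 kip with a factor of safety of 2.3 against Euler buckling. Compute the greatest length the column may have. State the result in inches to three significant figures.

L_max ≈ 90.2 in

I = πd⁴/64 = π×3.47⁴/64 = 7.117 in⁴
Required critical load P_cr = n·P = 2.3 × 54.1 = 124.4 kip = 1.244×10^5 lb
From P_cr = π²EI/(K·L)²:  L = (1/K)·√(π²EI/P_cr) = (1/1)·√(π²×1.44×10^7×7.117/1.244×10^5)
L = 90.2 in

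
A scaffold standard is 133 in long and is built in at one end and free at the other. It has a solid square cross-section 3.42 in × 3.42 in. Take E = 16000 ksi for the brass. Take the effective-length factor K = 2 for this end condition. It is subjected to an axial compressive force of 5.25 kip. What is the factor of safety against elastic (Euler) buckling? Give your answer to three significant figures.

I = a⁴/12 = 3.42⁴/12 = 11.40 in⁴
Effective length L_e = K·L = 2 × 133 = 266.0 in
P_cr = π²EI / L_e² = π² × 16000×10³ × 11.40 / 266.0² = 2.544×10^4 lb
Factor of safety n = P_cr / P = 25.444 / 5.25 = 4.85

n ≈ 4.85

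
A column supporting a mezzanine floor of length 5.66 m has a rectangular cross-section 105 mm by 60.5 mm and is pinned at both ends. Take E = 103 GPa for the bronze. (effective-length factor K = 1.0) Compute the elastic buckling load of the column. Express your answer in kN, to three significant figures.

P_cr ≈ 61.5 kN

Buckling occurs about the weak axis: I_min = h·b³/12 with b = 60.5 mm (the shorter side).
I_min = 105×60.5³/12 = 1.938×10^6 mm⁴
I = 1.938×10^6 mm⁴ = 1.938×10^-6 m⁴
Effective length L_e = K·L = 1 × 5.66 = 5.660 m
P_cr = π²EI / L_e² = π² × 103×10⁹ × 1.938×10^-6 / 5.660² = 6.149×10^4 N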